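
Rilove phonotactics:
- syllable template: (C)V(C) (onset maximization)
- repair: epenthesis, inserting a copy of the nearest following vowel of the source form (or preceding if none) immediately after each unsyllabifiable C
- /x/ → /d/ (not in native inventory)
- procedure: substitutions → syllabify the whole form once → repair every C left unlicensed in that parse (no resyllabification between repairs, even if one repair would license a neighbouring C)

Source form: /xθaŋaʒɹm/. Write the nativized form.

daθaŋaʒɹama

Substitution: /x/ → /d/, giving /dθaŋaʒɹm/.
Syllabifying with onset maximization leaves /d/, /ɹ/, /m/ stranded (at most one coda consonant is licensed; onsets are limited to one consonant).
Each unlicensed consonant becomes the onset of a new syllable: /d/ → /da/, /ɹ/ → /ɹa/, /m/ → /ma/.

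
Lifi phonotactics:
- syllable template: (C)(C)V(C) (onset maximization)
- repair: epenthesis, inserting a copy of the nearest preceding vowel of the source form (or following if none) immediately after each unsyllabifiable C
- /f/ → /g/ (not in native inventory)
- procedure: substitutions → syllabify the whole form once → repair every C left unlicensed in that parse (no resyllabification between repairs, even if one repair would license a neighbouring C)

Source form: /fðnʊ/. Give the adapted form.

gʊðnʊ

Substitution: /f/ → /g/, giving /gðnʊ/.
The consonants /g/ cannot be parsed into a legal (C)(C)V(C) syllable (at most one coda consonant is licensed; onsets may contain at most 2 consonants).
Epenthesis after each stranded consonant: /g/ → /gʊ/.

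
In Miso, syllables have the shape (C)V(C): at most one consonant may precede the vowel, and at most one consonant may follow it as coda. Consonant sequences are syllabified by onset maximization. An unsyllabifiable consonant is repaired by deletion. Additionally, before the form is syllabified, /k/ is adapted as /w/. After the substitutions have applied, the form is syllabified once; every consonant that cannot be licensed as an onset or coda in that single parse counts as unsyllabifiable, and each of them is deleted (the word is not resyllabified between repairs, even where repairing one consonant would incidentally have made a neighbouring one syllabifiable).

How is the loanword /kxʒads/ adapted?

Substitution: /k/ → /w/, giving /wxʒads/.
Under (C)V(C), the unsyllabifiable consonants are /w/, /x/, /s/ (at most one coda consonant is licensed; onsets are limited to one consonant).
Deleting the stranded consonants removes /w/, /x/, /s/.

ʒad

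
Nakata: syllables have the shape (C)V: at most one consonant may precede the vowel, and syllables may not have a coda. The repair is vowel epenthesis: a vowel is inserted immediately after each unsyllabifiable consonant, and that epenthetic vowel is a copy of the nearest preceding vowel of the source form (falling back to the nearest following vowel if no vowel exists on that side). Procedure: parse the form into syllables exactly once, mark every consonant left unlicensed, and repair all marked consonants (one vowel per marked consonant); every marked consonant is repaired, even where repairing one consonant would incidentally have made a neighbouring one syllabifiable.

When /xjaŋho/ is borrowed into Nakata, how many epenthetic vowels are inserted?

The unsyllabifiable consonants are /x/, /ŋ/; each receives one epenthetic vowel.

2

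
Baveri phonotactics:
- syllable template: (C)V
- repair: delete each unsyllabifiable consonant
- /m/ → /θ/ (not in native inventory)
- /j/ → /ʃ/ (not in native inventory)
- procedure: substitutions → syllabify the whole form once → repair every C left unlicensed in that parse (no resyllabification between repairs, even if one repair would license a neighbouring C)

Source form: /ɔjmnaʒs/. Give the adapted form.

ɔna

Substitution: /j/ → /ʃ/, /m/ → /θ/, giving /ɔʃθnaʒs/.
Under (C)V, the unsyllabifiable consonants are /ʃ/, /θ/, /ʒ/, /s/ (no codas are permitted; onsets are limited to one consonant).
Deleting the stranded consonants removes /ʃ/, /θ/, /ʒ/, /s/.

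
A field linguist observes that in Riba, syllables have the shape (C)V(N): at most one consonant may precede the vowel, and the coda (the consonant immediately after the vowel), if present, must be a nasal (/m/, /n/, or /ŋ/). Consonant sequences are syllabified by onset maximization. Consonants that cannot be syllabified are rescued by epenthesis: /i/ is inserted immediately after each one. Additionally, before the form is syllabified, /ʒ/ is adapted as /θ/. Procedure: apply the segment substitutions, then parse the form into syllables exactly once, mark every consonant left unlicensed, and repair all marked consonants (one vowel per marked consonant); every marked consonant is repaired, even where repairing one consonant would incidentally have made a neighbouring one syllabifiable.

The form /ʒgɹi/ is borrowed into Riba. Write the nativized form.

θigiɹi

Substitution: /ʒ/ → /θ/, giving /θgɹi/.
Under (C)V(N), the unsyllabifiable consonants are /θ/, /g/ (only a nasal (/m/, /n/, or /ŋ/) is licensed in coda position; onsets are limited to one consonant).
Each unlicensed consonant becomes the onset of a new syllable: /θ/ → /θi/, /g/ → /gi/.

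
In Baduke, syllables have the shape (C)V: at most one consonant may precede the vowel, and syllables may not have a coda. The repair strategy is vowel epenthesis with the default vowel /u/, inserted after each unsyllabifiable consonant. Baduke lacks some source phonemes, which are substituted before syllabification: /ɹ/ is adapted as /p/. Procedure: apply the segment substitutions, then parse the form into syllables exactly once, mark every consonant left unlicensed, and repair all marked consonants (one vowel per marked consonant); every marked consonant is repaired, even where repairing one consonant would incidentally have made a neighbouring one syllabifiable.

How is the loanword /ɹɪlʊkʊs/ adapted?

Substitution: /ɹ/ → /p/, giving /pɪlʊkʊs/.
Syllabifying with onset maximization leaves /s/ stranded (no codas are permitted; onsets are limited to one consonant).
Inserting the epenthetic vowel yields /s/ → /su/.

pɪlʊkʊsu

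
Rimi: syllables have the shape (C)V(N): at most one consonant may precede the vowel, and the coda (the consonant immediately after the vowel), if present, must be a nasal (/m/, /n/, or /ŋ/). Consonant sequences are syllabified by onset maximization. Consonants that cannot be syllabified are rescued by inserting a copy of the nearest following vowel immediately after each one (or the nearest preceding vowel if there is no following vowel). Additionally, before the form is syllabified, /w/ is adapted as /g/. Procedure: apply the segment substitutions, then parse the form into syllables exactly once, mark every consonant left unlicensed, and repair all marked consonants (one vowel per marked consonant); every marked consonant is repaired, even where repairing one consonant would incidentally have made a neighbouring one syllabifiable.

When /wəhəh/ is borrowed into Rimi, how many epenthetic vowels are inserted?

After substitution the input is /gəhəh/.
The unsyllabifiable consonants are /h/; each receives one epenthetic vowel.

1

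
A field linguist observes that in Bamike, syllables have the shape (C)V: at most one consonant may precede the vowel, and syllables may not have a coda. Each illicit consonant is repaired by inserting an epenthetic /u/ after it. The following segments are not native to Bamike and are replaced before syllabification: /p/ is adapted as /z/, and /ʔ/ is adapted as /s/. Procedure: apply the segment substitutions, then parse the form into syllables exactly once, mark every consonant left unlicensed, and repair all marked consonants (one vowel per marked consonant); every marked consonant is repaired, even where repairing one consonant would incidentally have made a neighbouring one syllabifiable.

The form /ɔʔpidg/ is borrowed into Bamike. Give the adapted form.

Substitution: /ʔ/ → /s/, /p/ → /z/, giving /ɔszidg/.
The consonants /s/, /d/, /g/ cannot be parsed into a legal (C)V syllable (no codas are permitted; onsets are limited to one consonant).
Each unlicensed consonant becomes the onset of a new syllable: /s/ → /su/, /d/ → /du/, /g/ → /gu/.

ɔsuzidugu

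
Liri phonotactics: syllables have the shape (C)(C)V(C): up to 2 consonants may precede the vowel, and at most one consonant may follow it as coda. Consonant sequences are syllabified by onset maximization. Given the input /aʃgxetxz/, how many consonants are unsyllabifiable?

The consonants /x/, /z/ cannot be parsed into a legal (C)(C)V(C) syllable (at most one coda consonant is licensed; onsets may contain at most 2 consonants).

2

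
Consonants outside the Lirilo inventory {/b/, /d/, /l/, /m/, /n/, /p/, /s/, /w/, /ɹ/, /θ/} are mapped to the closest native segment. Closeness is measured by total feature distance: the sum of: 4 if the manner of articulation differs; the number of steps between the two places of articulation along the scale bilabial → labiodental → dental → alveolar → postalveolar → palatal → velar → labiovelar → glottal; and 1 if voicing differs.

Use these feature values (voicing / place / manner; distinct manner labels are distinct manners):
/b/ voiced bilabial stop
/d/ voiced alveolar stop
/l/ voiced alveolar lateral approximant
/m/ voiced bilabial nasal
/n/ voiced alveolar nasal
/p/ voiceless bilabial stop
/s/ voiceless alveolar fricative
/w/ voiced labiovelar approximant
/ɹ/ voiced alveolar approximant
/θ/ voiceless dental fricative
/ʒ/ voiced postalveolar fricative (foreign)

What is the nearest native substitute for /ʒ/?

s

/s/ is closest: same manner (fricative), place distance 1 (postalveolar→alveolar), voicing differs (+1); total 2. Next closest is /θ/ at distance 3.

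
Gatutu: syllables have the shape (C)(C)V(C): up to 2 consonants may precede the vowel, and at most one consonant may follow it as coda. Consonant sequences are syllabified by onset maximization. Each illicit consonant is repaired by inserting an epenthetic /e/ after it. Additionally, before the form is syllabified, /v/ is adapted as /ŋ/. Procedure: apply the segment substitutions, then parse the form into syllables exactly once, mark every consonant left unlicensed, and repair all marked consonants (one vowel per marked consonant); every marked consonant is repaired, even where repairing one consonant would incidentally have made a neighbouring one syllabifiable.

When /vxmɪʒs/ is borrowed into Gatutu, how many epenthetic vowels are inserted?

2

After substitution the input is /ŋxmɪʒs/.
The unsyllabifiable consonants are /ŋ/, /s/; each receives one epenthetic vowel.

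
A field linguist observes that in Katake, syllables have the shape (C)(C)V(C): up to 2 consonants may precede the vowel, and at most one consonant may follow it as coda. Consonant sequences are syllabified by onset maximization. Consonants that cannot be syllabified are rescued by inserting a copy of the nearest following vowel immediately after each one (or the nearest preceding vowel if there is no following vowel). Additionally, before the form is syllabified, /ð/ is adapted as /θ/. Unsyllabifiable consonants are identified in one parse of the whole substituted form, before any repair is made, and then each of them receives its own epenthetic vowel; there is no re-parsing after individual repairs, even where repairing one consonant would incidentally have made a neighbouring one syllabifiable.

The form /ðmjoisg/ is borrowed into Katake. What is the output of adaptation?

Substitution: /ð/ → /θ/, giving /θmjoisg/.
Syllabifying with onset maximization leaves /θ/, /g/ stranded (at most one coda consonant is licensed; onsets may contain at most 2 consonants).
Inserting the epenthetic vowel yields /θ/ → /θo/, /g/ → /gi/.

θomjoisgi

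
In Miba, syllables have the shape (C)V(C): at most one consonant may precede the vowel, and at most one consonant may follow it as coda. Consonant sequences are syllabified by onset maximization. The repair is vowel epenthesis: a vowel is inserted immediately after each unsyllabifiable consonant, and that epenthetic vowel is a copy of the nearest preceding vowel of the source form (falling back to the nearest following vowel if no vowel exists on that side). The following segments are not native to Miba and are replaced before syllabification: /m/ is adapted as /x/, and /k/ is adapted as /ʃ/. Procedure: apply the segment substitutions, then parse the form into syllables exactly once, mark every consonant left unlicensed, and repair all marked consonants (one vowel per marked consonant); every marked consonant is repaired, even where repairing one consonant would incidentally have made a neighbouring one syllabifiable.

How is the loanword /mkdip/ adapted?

Substitution: /m/ → /x/, /k/ → /ʃ/, giving /xʃdip/.
The consonants /x/, /ʃ/ cannot be parsed into a legal (C)V(C) syllable (at most one coda consonant is licensed; onsets are limited to one consonant).
Epenthesis after each stranded consonant: /x/ → /xi/, /ʃ/ → /ʃi/.

xiʃidip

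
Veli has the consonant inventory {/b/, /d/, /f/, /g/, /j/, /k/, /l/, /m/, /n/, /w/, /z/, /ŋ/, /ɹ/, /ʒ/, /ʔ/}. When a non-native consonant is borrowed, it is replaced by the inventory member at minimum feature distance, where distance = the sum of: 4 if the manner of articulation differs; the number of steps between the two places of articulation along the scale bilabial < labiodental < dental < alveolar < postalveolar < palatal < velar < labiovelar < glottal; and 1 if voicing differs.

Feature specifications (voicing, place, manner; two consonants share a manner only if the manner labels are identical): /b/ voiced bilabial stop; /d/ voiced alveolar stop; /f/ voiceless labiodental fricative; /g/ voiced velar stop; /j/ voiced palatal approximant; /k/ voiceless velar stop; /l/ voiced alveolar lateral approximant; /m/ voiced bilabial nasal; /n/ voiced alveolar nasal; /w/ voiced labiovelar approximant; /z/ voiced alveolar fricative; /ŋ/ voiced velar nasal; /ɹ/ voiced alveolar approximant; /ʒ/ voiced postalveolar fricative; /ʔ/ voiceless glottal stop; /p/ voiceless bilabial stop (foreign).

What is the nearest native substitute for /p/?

/b/ is closest: same manner (stop), place distance 0 (bilabial→bilabial), voicing differs (+1); total 1. Next closest is /d/ at distance 4.

b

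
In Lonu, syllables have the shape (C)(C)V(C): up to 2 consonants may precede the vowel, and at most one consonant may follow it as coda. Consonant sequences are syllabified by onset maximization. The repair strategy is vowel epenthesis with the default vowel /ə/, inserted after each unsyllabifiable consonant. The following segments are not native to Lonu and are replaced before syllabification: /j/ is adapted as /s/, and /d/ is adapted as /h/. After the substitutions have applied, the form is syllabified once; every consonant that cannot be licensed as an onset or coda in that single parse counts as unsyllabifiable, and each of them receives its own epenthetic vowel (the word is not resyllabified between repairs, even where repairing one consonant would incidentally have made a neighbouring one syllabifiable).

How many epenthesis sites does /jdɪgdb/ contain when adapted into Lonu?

After substitution the input is /shɪghb/.
The unsyllabifiable consonants are /h/, /b/; each receives one epenthetic vowel.

2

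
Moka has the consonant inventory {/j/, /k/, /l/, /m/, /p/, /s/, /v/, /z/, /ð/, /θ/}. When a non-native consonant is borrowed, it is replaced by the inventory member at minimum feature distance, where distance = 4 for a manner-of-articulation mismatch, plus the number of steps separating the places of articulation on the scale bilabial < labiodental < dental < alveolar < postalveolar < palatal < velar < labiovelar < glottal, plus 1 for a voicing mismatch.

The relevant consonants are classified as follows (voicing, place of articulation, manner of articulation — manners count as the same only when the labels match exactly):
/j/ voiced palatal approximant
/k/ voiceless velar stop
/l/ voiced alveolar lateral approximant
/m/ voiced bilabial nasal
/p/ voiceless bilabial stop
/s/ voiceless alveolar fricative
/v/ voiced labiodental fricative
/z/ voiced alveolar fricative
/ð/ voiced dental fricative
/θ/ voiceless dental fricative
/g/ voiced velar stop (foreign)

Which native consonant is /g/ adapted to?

k

/k/ is closest: same manner (stop), place distance 0 (velar→velar), voicing differs (+1); total 1. Next closest is /j/ at distance 5.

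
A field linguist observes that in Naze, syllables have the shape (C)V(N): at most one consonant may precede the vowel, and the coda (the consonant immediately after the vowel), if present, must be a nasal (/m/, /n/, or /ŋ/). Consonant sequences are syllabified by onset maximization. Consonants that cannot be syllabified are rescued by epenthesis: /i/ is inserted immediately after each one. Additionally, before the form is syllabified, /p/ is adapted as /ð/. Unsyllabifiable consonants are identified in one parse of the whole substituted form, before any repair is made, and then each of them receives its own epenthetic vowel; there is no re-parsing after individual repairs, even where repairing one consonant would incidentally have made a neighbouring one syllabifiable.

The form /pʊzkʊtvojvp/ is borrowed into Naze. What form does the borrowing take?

ðʊzikʊtivojiviði

Substitution: /p/ → /ð/, giving /ðʊzkʊtvojvð/.
Under (C)V(N), the unsyllabifiable consonants are /z/, /t/, /j/, /v/, /ð/ (only a nasal (/m/, /n/, or /ŋ/) is licensed in coda position; onsets are limited to one consonant).
Inserting the epenthetic vowel yields /z/ → /zi/, /t/ → /ti/, /j/ → /ji/, /v/ → /vi/, /ð/ → /ði/.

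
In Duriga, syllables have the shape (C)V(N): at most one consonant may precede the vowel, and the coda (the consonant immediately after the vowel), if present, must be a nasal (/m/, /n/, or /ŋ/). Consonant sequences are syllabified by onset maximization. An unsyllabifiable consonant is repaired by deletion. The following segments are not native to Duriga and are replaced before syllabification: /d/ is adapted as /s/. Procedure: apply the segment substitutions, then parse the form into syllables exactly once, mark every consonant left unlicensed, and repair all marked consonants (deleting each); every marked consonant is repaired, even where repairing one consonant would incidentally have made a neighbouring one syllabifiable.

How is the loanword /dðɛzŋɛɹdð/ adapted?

Substitution: /d/ → /s/, giving /sðɛzŋɛɹsð/.
Syllabifying with onset maximization leaves /s/, /z/, /ɹ/, /s/, /ð/ stranded (only a nasal (/m/, /n/, or /ŋ/) is licensed in coda position; onsets are limited to one consonant).
Each unlicensed consonant is deleted: /s/, /z/, /ɹ/, /s/, /ð/.

ðɛŋɛ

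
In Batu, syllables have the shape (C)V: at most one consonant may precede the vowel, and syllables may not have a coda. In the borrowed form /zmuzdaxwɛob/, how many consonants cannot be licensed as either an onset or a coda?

Syllabifying with onset maximization leaves /z/, /z/, /x/, /b/ stranded (no codas are permitted; onsets are limited to one consonant).

4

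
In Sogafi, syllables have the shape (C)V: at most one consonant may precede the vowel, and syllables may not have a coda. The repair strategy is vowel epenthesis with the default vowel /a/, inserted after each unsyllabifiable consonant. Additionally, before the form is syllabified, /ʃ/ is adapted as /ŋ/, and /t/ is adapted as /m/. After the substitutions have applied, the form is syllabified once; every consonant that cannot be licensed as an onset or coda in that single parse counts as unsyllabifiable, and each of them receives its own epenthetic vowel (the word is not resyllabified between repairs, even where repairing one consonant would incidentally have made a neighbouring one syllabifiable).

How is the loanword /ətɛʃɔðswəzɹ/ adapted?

Substitution: /t/ → /m/, /ʃ/ → /ŋ/, giving /əmɛŋɔðswəzɹ/.
Syllabifying with onset maximization leaves /ð/, /s/, /z/, /ɹ/ stranded (no codas are permitted; onsets are limited to one consonant).
Epenthesis after each stranded consonant: /ð/ → /ða/, /s/ → /sa/, /z/ → /za/, /ɹ/ → /ɹa/.

əmɛŋɔðasawəzaɹa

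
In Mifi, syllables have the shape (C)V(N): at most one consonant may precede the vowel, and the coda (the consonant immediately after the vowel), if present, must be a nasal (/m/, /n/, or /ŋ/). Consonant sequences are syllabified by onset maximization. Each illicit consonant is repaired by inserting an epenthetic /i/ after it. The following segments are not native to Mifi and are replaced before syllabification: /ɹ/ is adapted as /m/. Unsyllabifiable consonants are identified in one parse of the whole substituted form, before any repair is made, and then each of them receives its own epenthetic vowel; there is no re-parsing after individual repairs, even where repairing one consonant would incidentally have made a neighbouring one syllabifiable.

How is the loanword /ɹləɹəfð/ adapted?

Substitution: /ɹ/ → /m/, giving /mləməfð/.
Syllabifying with onset maximization leaves /m/, /f/, /ð/ stranded (only a nasal (/m/, /n/, or /ŋ/) is licensed in coda position; onsets are limited to one consonant).
Epenthesis after each stranded consonant: /m/ → /mi/, /f/ → /fi/, /ð/ → /ði/.

miləməfiði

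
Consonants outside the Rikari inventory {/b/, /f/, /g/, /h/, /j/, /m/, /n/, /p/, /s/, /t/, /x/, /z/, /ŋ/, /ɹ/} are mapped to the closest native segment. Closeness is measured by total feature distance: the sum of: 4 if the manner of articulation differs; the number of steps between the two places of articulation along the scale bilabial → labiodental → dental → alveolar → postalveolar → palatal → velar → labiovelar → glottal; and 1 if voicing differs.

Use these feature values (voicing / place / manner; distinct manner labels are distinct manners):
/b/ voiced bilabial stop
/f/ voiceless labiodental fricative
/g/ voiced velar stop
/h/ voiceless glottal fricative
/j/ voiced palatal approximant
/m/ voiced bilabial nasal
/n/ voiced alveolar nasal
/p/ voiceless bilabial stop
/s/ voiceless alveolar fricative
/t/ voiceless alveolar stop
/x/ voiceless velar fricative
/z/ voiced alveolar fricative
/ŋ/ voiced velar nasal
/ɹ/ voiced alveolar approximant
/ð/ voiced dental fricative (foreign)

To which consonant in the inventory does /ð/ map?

z

/z/ is closest: same manner (fricative), place distance 1 (dental→alveolar), same voicing; total 1. Next closest is /f/ at distance 2.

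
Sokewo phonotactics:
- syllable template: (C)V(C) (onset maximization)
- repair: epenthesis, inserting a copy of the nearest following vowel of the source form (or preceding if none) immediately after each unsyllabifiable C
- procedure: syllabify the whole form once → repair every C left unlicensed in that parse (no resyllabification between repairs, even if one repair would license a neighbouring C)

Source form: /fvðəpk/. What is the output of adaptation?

fəvəðəpkə

Under (C)V(C), the unsyllabifiable consonants are /f/, /v/, /k/ (at most one coda consonant is licensed; onsets are limited to one consonant).
Each unlicensed consonant becomes the onset of a new syllable: /f/ → /fə/, /v/ → /və/, /k/ → /kə/.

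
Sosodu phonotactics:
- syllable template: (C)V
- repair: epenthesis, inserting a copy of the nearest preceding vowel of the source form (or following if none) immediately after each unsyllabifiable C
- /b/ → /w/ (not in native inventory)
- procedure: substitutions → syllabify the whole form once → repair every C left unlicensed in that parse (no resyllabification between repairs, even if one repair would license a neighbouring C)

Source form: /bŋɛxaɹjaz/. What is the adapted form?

wɛŋɛxaɹajaza

Substitution: /b/ → /w/, giving /wŋɛxaɹjaz/.
The consonants /w/, /ɹ/, /z/ cannot be parsed into a legal (C)V syllable (no codas are permitted; onsets are limited to one consonant).
Epenthesis after each stranded consonant: /w/ → /wɛ/, /ɹ/ → /ɹa/, /z/ → /za/.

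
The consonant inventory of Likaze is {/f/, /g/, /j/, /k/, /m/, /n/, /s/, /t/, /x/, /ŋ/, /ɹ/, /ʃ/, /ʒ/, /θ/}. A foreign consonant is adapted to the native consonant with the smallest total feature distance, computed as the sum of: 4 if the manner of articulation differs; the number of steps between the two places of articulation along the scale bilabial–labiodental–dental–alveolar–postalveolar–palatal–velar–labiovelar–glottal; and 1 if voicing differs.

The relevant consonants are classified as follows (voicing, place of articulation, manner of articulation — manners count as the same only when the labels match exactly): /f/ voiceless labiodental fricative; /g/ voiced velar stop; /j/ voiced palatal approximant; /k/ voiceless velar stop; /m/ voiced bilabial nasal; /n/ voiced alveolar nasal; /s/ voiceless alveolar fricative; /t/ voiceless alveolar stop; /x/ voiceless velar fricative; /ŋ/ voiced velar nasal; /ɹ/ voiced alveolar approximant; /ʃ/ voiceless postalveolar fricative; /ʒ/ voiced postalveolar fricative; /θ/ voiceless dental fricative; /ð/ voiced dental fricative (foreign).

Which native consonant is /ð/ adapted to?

θ

/θ/ is closest: same manner (fricative), place distance 0 (dental→dental), voicing differs (+1); total 1. Next closest is /f/ at distance 2.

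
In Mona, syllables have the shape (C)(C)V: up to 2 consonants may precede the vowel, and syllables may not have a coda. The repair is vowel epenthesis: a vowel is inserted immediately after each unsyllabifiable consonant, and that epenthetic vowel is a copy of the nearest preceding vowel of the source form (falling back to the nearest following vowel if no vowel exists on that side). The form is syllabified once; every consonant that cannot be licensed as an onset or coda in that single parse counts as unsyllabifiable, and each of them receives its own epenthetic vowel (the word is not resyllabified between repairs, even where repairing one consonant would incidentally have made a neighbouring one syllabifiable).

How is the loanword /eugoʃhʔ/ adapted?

Syllabifying with onset maximization leaves /ʃ/, /h/, /ʔ/ stranded (no codas are permitted; onsets may contain at most 2 consonants).
Each unlicensed consonant becomes the onset of a new syllable: /ʃ/ → /ʃo/, /h/ → /ho/, /ʔ/ → /ʔo/.

eugoʃohoʔo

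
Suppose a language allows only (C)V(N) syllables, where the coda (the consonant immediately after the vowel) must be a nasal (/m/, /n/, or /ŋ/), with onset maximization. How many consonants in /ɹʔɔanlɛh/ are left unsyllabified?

2

Under (C)V(N), the unsyllabifiable consonants are /ɹ/, /h/ (only a nasal (/m/, /n/, or /ŋ/) is licensed in coda position; onsets are limited to one consonant).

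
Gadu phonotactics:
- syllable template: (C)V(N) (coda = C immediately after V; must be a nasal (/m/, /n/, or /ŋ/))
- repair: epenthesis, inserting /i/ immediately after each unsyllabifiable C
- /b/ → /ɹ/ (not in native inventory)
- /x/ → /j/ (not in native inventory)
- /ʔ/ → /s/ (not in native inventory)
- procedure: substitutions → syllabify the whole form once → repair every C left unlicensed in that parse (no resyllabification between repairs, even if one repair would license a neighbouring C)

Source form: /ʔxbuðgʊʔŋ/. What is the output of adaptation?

Substitution: /ʔ/ → /s/, /x/ → /j/, /b/ → /ɹ/, giving /sjɹuðgʊsŋ/.
The consonants /s/, /j/, /ð/, /s/, /ŋ/ cannot be parsed into a legal (C)V(N) syllable (only a nasal (/m/, /n/, or /ŋ/) is licensed in coda position; onsets are limited to one consonant).
Inserting the epenthetic vowel yields /s/ → /si/, /j/ → /ji/, /ð/ → /ði/, /s/ → /si/, /ŋ/ → /ŋi/.

sijiɹuðigʊsiŋi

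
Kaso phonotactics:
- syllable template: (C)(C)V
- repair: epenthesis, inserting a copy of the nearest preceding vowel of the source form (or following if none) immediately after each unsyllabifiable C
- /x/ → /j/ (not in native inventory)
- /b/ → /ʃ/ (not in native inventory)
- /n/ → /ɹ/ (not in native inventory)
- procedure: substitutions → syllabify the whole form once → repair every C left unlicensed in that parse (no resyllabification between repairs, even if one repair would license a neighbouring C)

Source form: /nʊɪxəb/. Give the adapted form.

Substitution: /n/ → /ɹ/, /x/ → /j/, /b/ → /ʃ/, giving /ɹʊɪjəʃ/.
Under (C)(C)V, the unsyllabifiable consonants are /ʃ/ (no codas are permitted; onsets may contain at most 2 consonants).
Epenthesis after each stranded consonant: /ʃ/ → /ʃə/.

ɹʊɪjəʃə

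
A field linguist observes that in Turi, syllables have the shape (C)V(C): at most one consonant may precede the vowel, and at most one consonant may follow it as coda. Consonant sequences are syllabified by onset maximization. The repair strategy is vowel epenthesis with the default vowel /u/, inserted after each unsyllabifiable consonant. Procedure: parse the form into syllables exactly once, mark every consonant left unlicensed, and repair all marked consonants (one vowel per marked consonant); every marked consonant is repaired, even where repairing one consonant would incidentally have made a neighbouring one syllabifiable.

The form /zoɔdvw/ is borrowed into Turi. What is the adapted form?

zoɔdvuwu

Syllabifying with onset maximization leaves /v/, /w/ stranded (at most one coda consonant is licensed; onsets are limited to one consonant).
Each unlicensed consonant becomes the onset of a new syllable: /v/ → /vu/, /w/ → /wu/.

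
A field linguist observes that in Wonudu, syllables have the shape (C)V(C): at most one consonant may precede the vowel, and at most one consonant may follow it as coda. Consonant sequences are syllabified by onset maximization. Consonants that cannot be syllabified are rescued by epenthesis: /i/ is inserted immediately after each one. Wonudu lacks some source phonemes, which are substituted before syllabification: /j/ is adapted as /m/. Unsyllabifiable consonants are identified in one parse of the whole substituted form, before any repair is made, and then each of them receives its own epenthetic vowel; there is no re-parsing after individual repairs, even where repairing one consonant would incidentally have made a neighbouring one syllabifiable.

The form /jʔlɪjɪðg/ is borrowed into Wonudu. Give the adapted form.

Substitution: /j/ → /m/, giving /mʔlɪmɪðg/.
The consonants /m/, /ʔ/, /g/ cannot be parsed into a legal (C)V(C) syllable (at most one coda consonant is licensed; onsets are limited to one consonant).
Epenthesis after each stranded consonant: /m/ → /mi/, /ʔ/ → /ʔi/, /g/ → /gi/.

miʔilɪmɪðgi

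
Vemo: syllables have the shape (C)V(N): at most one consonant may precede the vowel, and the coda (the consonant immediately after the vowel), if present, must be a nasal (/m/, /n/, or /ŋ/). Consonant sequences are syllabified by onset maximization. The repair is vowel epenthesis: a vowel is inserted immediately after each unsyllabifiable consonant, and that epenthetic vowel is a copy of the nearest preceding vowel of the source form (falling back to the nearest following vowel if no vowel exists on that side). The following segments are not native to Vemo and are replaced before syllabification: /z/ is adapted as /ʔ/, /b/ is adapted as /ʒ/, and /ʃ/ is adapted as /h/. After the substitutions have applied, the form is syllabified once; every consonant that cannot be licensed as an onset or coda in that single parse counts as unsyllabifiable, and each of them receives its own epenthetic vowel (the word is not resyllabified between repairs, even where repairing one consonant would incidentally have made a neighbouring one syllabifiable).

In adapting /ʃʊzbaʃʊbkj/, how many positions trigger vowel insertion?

After substitution the input is /hʊʔʒahʊʒkj/.
The unsyllabifiable consonants are /ʔ/, /ʒ/, /k/, /j/; each receives one epenthetic vowel.

4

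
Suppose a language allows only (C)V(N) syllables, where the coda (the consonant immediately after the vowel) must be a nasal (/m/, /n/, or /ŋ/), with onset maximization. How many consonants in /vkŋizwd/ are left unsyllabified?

5

The consonants /v/, /k/, /z/, /w/, /d/ cannot be parsed into a legal (C)V(N) syllable (only a nasal (/m/, /n/, or /ŋ/) is licensed in coda position; onsets are limited to one consonant).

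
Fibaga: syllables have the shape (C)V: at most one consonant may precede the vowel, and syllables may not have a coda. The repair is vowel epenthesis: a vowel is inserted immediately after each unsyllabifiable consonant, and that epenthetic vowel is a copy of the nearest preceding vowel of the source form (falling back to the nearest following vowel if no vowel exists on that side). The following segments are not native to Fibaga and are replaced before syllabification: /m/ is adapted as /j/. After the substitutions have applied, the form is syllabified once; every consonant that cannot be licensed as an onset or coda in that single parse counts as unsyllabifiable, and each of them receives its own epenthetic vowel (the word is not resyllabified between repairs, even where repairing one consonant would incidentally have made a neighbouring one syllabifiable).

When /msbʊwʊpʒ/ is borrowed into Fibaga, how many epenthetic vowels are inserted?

4

After substitution the input is /jsbʊwʊpʒ/.
The unsyllabifiable consonants are /j/, /s/, /p/, /ʒ/; each receives one epenthetic vowel.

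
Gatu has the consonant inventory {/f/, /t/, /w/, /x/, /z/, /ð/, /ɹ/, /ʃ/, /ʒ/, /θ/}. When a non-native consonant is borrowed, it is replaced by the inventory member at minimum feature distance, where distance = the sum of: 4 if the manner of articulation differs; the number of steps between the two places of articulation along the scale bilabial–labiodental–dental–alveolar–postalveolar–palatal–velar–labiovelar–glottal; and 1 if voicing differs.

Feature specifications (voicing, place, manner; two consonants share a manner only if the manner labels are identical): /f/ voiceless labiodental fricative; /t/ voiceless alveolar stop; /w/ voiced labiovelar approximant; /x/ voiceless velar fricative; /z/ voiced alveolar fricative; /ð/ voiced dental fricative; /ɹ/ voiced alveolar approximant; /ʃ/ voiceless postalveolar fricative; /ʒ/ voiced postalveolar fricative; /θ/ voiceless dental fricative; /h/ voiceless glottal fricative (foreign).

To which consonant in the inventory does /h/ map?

/x/ is closest: same manner (fricative), place distance 2 (glottal→velar), same voicing; total 2. Next closest is /ʃ/ at distance 4.

x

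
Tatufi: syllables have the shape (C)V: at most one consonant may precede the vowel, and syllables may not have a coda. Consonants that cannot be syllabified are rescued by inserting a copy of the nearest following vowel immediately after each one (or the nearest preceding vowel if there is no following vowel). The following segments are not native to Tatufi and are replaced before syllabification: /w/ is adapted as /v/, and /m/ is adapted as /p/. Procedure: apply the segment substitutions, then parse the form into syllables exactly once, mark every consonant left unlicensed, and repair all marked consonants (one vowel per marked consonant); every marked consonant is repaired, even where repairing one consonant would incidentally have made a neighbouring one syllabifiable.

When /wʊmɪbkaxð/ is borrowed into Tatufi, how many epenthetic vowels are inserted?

After substitution the input is /vʊpɪbkaxð/.
The unsyllabifiable consonants are /b/, /x/, /ð/; each receives one epenthetic vowel.

3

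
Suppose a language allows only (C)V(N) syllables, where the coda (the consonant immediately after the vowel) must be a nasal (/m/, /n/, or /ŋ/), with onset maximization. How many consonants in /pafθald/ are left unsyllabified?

Under (C)V(N), the unsyllabifiable consonants are /f/, /l/, /d/ (only a nasal (/m/, /n/, or /ŋ/) is licensed in coda position; onsets are limited to one consonant).

3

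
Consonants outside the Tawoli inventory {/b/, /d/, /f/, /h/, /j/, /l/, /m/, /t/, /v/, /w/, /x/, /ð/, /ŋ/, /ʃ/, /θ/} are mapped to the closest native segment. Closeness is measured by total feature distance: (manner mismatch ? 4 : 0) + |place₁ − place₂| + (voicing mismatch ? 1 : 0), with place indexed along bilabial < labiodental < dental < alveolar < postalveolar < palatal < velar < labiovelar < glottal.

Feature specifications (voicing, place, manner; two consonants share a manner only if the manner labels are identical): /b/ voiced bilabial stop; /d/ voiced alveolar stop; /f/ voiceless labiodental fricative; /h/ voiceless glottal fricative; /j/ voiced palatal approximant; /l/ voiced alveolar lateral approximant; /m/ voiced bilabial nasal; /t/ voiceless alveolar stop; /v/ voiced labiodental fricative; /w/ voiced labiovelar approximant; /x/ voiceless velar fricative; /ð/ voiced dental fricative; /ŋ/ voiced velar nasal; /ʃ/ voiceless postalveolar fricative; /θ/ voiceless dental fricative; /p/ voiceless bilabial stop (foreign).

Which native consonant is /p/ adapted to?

b

/b/ is closest: same manner (stop), place distance 0 (bilabial→bilabial), voicing differs (+1); total 1. Next closest is /t/ at distance 3.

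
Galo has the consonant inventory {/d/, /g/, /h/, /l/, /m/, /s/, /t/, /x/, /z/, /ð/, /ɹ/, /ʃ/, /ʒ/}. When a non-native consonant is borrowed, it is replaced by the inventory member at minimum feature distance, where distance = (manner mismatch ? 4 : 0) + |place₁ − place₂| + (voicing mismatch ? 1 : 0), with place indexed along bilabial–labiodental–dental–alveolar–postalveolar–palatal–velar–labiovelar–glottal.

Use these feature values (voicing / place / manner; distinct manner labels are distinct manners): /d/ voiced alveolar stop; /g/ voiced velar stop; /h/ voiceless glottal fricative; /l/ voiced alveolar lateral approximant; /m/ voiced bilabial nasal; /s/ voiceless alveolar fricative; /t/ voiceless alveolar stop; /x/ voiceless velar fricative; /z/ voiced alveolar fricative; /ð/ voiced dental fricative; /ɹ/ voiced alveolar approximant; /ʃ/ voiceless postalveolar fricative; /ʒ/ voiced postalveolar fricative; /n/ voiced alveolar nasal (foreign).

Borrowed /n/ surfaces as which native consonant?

/m/ is closest: same manner (nasal), place distance 3 (alveolar→bilabial), same voicing; total 3. Next closest is /d/ at distance 4.

m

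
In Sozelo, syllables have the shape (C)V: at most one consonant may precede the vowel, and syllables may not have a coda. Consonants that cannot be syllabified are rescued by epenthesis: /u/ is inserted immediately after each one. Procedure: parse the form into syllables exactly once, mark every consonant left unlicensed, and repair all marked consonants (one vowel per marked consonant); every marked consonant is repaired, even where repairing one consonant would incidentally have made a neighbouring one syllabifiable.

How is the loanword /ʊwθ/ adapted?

The consonants /w/, /θ/ cannot be parsed into a legal (C)V syllable (no codas are permitted; onsets are limited to one consonant).
Inserting the epenthetic vowel yields /w/ → /wu/, /θ/ → /θu/.

ʊwuθu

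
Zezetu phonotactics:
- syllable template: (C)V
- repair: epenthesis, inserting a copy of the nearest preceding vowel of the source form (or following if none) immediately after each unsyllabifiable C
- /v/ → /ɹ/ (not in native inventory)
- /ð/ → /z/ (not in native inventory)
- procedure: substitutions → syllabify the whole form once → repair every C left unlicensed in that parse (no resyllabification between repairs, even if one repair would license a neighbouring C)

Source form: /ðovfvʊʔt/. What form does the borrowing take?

Substitution: /ð/ → /z/, /v/ → /ɹ/, giving /zoɹfɹʊʔt/.
Under (C)V, the unsyllabifiable consonants are /ɹ/, /f/, /ʔ/, /t/ (no codas are permitted; onsets are limited to one consonant).
Inserting the epenthetic vowel yields /ɹ/ → /ɹo/, /f/ → /fo/, /ʔ/ → /ʔʊ/, /t/ → /tʊ/.

zoɹofoɹʊʔʊtʊ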